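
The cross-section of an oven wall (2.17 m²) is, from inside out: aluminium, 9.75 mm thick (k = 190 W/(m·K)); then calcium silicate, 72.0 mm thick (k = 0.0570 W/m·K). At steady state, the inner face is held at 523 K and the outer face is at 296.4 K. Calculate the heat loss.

Q = 389 W

Series thermal resistances, inner to outer:
  R_aluminium = L/(kA) = 0.00975/(190·2.17) = 2.365×10^-5 K/W
  R_calcium silicate = L/(kA) = 0.0720/(0.0570·2.17) = 0.5821 K/W
ΣR = 2.365×10^-5 + 0.5821 = 0.5821 K/W
Q = ΔT/ΣR = (523 K − 296.4 K)/0.5821 = 389 W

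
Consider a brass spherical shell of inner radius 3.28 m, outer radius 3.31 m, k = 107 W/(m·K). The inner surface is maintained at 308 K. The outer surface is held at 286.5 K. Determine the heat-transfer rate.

Q = 4πk·ΔT/(1/r₁ − 1/r₂) = 4π × 107 × 21.5 / (1/3.28 − 1/3.31) = 1.05×10^7 W

Q = 10500 kW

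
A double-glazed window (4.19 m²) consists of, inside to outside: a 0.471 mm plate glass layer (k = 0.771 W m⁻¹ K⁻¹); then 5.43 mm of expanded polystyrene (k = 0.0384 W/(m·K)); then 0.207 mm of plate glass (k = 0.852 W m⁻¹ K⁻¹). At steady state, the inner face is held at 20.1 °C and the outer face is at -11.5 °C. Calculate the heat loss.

Treat each layer as a resistance in series:
  R_plate glass = L/(kA) = 4.71×10^-4/(0.771·4.19) = 1.458×10^-4 K/W
  R_expanded polystyrene = L/(kA) = 0.00543/(0.0384·4.19) = 0.03375 K/W
  R_plate glass = L/(kA) = 2.07×10^-4/(0.852·4.19) = 5.799×10^-5 K/W
ΣR = 1.458×10^-4 + 0.03375 + 5.799×10^-5 = 0.03395 K/W
Q = ΔT/ΣR = (20.1 °C − -11.5 °C)/0.03395 = 931 W

Q = 931 W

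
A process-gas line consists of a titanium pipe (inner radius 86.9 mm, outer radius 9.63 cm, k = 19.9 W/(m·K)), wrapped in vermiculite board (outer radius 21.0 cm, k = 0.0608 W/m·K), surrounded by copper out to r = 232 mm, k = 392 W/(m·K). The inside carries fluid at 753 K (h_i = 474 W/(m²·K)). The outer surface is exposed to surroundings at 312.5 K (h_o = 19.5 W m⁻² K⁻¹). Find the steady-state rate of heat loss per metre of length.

Treat each layer as a resistance in series:
  R'_conv,in = 1/(2πr h) = 1/(2π·0.0869·474) = 0.003864 m·K/W
  R'_titanium = ln(0.0963/0.0869)/(2πk) = 0.1027/(2π·19.9) = 8.214×10^-4 m·K/W
  R'_vermiculite board = ln(0.210/0.0963)/(2πk) = 0.7796/(2π·0.0608) = 2.041 m·K/W
  R'_copper = ln(0.232/0.210)/(2πk) = 0.09963/(2π·392) = 4.045×10^-5 m·K/W
  R'_conv,out = 1/(2πr h) = 1/(2π·0.232·19.5) = 0.03518 m·K/W
ΣR = 0.003864 + 8.214×10^-4 + 2.041 + 4.045×10^-5 + 0.03518 = 2.081 m·K/W
Q' = ΔT/ΣR = (753 K − 312.5 K)/2.081 = 212 W/m

Q' = 212 W/m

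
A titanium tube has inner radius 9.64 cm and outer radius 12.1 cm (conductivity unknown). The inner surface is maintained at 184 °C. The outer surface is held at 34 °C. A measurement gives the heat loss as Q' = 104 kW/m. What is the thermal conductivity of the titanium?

ΣR = ΔT/Q' = |184 − 34|/1.04×10^5 = 0.001442 m·K/W
ln(r₂/r₁)/(2πk) = 0.001442 ⇒ k = 0.2273/(2π·0.001442) = 25.1 W/m·K

k = 25.1 W/m·K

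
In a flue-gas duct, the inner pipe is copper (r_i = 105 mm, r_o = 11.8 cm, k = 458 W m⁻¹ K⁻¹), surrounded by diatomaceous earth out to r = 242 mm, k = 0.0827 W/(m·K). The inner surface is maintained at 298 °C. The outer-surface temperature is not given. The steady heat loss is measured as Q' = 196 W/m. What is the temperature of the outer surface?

T_out = 27.1 °C

Sum the resistances:
  R'_copper = ln(0.118/0.105)/(2πk) = 0.1167/(2π·458) = 4.056×10^-5 m·K/W
  R'_diatomaceous earth = ln(0.242/0.118)/(2πk) = 0.7183/(2π·0.0827) = 1.382 m·K/W
ΣR = 1.382 m·K/W
ΔT = Q'·ΣR = 196 × 1.382 = 270.9 K
Heat flows outward, so T_out = T_in − ΔT = 298 − 270.9 = 27.1 °C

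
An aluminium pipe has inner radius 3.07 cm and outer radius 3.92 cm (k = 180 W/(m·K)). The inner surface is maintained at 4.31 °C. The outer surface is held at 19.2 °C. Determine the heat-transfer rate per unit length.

Q' = 2πk·ΔT/ln(r₂/r₁) = 2π × 180 × 14.89 / ln(0.0392/0.0307) = 68900 W/m

Q' = 68900 W/m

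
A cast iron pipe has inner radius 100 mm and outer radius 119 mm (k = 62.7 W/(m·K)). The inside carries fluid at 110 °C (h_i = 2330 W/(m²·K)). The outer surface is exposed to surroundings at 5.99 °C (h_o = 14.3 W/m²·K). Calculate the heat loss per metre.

Series thermal resistances, inner to outer:
  R'_conv,in = 1/(2πr h) = 1/(2π·0.100·2330) = 6.831×10^-4 m·K/W
  R'_cast iron = ln(0.119/0.100)/(2πk) = 0.1740/(2π·62.7) = 4.416×10^-4 m·K/W
  R'_conv,out = 1/(2πr h) = 1/(2π·0.119·14.3) = 0.09353 m·K/W
ΣR = 6.831×10^-4 + 4.416×10^-4 + 0.09353 = 0.09465 m·K/W
Q' = ΔT/ΣR = (110 °C − 5.99 °C)/0.09465 = 1100 W/m

Q' = 1100 W/m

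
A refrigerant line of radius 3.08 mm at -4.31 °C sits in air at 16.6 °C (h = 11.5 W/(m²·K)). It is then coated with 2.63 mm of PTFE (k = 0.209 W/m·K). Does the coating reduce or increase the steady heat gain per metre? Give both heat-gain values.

Critical radius for a cylinder: r_cr = k/h = 0.0182 m = 1.82 cm.
Outer radius after coating: r₂ = 0.00308 + 0.00263 = 0.00571 m.
Since r₁ < r_cr and r₂ ≤ r_cr, the coating moves toward the maximum at r_cr — heat gain rises.
Bare: R = 1/(2πr₁h) = 4.493 m·K/W; Q = 20.91/4.493 = 4.65 W/m.
Coated: R = R_cond + R_conv = 2.894 m·K/W; Q = 20.91/2.894 = 7.23 W/m.

increases: 4.65 → 7.23 W/m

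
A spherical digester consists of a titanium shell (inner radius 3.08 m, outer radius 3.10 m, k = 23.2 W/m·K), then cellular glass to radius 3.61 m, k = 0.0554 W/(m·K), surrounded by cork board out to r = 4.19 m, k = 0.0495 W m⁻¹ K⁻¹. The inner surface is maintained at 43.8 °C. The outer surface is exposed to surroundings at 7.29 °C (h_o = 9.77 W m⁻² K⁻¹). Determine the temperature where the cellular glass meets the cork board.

T = 25.1 °C

Series thermal resistances, inner to outer:
  R_titanium = (1/3.08 − 1/3.10)/(4πk) = 0.002095/(4π·23.2) = 7.185×10^-6 K/W
  R_cellular glass = (1/3.10 − 1/3.61)/(4πk) = 0.04557/(4π·0.0554) = 0.06546 K/W
  R_cork board = (1/3.61 − 1/4.19)/(4πk) = 0.03834/(4π·0.0495) = 0.06164 K/W
  R_conv,out = 1/(4πr²h) = 1/(4π·4.19²·9.77) = 4.639×10^-4 K/W
ΣR = 7.185×10^-6 + 0.06546 + 0.06164 + 4.639×10^-4 = 0.1276 K/W
Q = ΔT/ΣR = (43.8 °C − 7.29 °C)/0.1276 = 286.1 W
From the inner boundary to the cellular glass/cork board interface, ΣR_partial = 0.06547 K/W.
T_interface = T_in − Q·ΣR_partial = 43.8 °C − (286.1)(0.06547) = 25.1 °C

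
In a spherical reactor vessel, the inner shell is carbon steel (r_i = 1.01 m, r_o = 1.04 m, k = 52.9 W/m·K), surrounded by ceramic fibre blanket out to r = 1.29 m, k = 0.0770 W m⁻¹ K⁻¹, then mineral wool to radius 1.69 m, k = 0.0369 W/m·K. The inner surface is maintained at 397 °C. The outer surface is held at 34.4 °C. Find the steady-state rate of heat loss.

Treat each layer as a resistance in series:
  R_carbon steel = (1/1.01 − 1/1.04)/(4πk) = 0.02856/(4π·52.9) = 4.296×10^-5 K/W
  R_ceramic fibre blanket = (1/1.04 − 1/1.29)/(4πk) = 0.1863/(4π·0.0770) = 0.1926 K/W
  R_mineral wool = (1/1.29 − 1/1.69)/(4πk) = 0.1835/(4π·0.0369) = 0.3957 K/W
ΣR = 4.296×10^-5 + 0.1926 + 0.3957 = 0.5883 K/W
Q = ΔT/ΣR = (397 °C − 34.4 °C)/0.5883 = 616 W

Q = 616 W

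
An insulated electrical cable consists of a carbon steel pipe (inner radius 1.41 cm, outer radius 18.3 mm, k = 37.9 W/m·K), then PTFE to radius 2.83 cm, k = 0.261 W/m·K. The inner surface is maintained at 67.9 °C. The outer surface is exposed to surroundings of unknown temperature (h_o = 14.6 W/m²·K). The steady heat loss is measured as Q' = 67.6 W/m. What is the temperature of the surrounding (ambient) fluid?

Series resistances:
  R'_carbon steel = ln(0.0183/0.0141)/(2πk) = 0.2607/(2π·37.9) = 0.001095 m·K/W
  R'_PTFE = ln(0.0283/0.0183)/(2πk) = 0.4360/(2π·0.261) = 0.2658 m·K/W
  R'_conv,out = 1/(2πr h) = 1/(2π·0.0283·14.6) = 0.3852 m·K/W
ΣR = 0.6521 m·K/W
ΔT = Q'·ΣR = 67.6 × 0.6521 = 44.08 K
Heat flows outward, so T_out = T_in − ΔT = 67.9 − 44.08 = 23.8 °C

T_out = 23.8 °C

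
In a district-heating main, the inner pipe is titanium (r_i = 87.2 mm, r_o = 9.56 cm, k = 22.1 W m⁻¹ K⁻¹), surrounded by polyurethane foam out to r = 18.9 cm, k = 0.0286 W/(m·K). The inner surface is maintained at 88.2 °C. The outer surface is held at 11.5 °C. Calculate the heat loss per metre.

Q' = 20.2 W/m

Treat each layer as a resistance in series:
  R'_titanium = ln(0.0956/0.0872)/(2πk) = 0.09197/(2π·22.1) = 6.623×10^-4 m·K/W
  R'_polyurethane foam = ln(0.189/0.0956)/(2πk) = 0.6816/(2π·0.0286) = 3.793 m·K/W
ΣR = 6.623×10^-4 + 3.793 = 3.794 m·K/W
Q' = ΔT/ΣR = (88.2 °C − 11.5 °C)/3.794 = 20.2 W/m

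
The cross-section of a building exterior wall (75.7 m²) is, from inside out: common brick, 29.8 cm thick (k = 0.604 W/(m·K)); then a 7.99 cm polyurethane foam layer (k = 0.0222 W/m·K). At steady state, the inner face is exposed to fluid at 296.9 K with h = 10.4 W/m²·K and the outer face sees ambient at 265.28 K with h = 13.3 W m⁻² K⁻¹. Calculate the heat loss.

Series thermal resistances, inner to outer:
  R_conv,in = 1/(hA) = 1/(10.4·75.7) = 0.001270 K/W
  R_common brick = L/(kA) = 0.298/(0.604·75.7) = 0.006518 K/W
  R_polyurethane foam = L/(kA) = 0.0799/(0.0222·75.7) = 0.04754 K/W
  R_conv,out = 1/(hA) = 1/(13.3·75.7) = 9.932×10^-4 K/W
ΣR = 0.001270 + 0.006518 + 0.04754 + 9.932×10^-4 = 0.05632 K/W
Q = ΔT/ΣR = (296.9 K − 265.28 K)/0.05632 = 561 W

Q = 561 W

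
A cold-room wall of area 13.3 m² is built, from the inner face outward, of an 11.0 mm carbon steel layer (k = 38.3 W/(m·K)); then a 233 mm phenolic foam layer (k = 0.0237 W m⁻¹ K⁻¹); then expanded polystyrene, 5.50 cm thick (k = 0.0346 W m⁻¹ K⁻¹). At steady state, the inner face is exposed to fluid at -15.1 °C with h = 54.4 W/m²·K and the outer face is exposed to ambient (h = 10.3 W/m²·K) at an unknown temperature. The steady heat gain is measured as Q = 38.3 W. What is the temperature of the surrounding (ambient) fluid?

Series resistances:
  R_conv,in = 1/(hA) = 1/(54.4·13.3) = 0.001382 K/W
  R_carbon steel = L/(kA) = 0.0110/(38.3·13.3) = 2.159×10^-5 K/W
  R_phenolic foam = L/(kA) = 0.233/(0.0237·13.3) = 0.7392 K/W
  R_expanded polystyrene = L/(kA) = 0.0550/(0.0346·13.3) = 0.1195 K/W
  R_conv,out = 1/(hA) = 1/(10.3·13.3) = 0.007300 K/W
ΣR = 0.8674 K/W
ΔT = Q·ΣR = 38.3 × 0.8674 = 33.22 K
Heat flows inward, so T_out = T_in + ΔT = -15.1 + 33.22 = 18.1 °C

T_out = 18.1 °C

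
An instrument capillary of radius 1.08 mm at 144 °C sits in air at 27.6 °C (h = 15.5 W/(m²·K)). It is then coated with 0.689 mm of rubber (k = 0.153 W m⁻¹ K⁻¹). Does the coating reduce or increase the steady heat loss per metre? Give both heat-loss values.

increases: 12.2 → 18.4 W/m

Critical radius for a cylinder: r_cr = k/h = 0.00987 m = 0.987 cm.
Outer radius after coating: r₂ = 0.00108 + 6.89×10^-4 = 0.001769 m.
Since r₁ < r_cr and r₂ ≤ r_cr, the coating moves toward the maximum at r_cr — heat loss rises.
Bare: R = 1/(2πr₁h) = 9.507 m·K/W; Q = 116.4/9.507 = 12.2 W/m.
Coated: R = R_cond + R_conv = 6.318 m·K/W; Q = 116.4/6.318 = 18.4 W/m.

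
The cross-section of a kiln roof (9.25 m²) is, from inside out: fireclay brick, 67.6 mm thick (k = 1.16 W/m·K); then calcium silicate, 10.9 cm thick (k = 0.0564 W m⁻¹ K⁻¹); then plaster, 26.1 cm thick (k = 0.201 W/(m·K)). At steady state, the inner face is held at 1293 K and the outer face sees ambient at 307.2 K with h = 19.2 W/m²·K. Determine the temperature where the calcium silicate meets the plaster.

T = 706 K

Resistance network (inner→outer):
  R_fireclay brick = L/(kA) = 0.0676/(1.16·9.25) = 0.006300 K/W
  R_calcium silicate = L/(kA) = 0.109/(0.0564·9.25) = 0.2089 K/W
  R_plaster = L/(kA) = 0.261/(0.201·9.25) = 0.1404 K/W
  R_conv,out = 1/(hA) = 1/(19.2·9.25) = 0.005631 K/W
ΣR = 0.006300 + 0.2089 + 0.1404 + 0.005631 = 0.3612 K/W
Q = ΔT/ΣR = (1293 K − 307.2 K)/0.3612 = 2729 W
From the inner boundary to the calcium silicate/plaster interface, ΣR_partial = 0.2152 K/W.
T_interface = T_in − Q·ΣR_partial = 1293 K − (2729)(0.2152) = 706 K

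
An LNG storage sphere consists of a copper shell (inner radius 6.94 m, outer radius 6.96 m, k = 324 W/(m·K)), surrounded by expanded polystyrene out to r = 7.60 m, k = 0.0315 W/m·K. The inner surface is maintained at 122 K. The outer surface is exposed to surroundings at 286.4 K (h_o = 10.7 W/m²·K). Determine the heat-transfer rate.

Series thermal resistances, inner to outer:
  R_copper = (1/6.94 − 1/6.96)/(4πk) = 4.141×10^-4/(4π·324) = 1.017×10^-7 K/W
  R_expanded polystyrene = (1/6.96 − 1/7.60)/(4πk) = 0.01210/(4π·0.0315) = 0.03057 K/W
  R_conv,out = 1/(4πr²h) = 1/(4π·7.60²·10.7) = 1.288×10^-4 K/W
ΣR = 1.017×10^-7 + 0.03057 + 1.288×10^-4 = 0.03070 K/W
Q = ΔT/ΣR = (122 K − 286.4 K)/0.03070 = -5360 W
(Negative Q ⇒ heat flows inward; heat gain = 5360 W.)

Q = 5.36 kW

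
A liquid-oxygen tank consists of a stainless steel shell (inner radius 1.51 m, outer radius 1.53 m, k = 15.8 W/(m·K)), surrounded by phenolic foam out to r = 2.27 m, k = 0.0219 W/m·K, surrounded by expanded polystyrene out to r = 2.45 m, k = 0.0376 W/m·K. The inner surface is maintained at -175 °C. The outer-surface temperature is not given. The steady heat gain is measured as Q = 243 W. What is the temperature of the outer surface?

Sum the resistances:
  R_stainless steel = (1/1.51 − 1/1.53)/(4πk) = 0.008657/(4π·15.8) = 4.360×10^-5 K/W
  R_phenolic foam = (1/1.53 − 1/2.27)/(4πk) = 0.2131/(4π·0.0219) = 0.7742 K/W
  R_expanded polystyrene = (1/2.27 − 1/2.45)/(4πk) = 0.03237/(4π·0.0376) = 0.06850 K/W
ΣR = 0.8428 K/W
ΔT = Q·ΣR = 243 × 0.8428 = 204.8 K
Heat flows inward, so T_out = T_in + ΔT = -175 + 204.8 = 29.8 °C

T_out = 29.8 °C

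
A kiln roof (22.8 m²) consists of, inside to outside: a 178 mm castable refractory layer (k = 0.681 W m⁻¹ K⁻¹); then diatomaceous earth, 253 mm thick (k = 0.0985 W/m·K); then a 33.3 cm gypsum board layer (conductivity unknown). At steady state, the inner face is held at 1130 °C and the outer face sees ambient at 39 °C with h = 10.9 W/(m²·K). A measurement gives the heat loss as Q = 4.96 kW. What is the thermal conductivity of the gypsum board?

ΣR = ΔT/Q = |1130 − 39|/4960 = 0.2200 K/W
Known resistances:
  R_castable refractory = L/(kA) = 0.178/(0.681·22.8) = 0.01146 K/W
  R_diatomaceous earth = L/(kA) = 0.253/(0.0985·22.8) = 0.1127 K/W
  R_conv,out = 1/(hA) = 1/(10.9·22.8) = 0.004024 K/W
R_gypsum board = ΣR − ΣR_known = 0.2200 − 0.1282 = 0.09180 K/W
L/(kA) = 0.09180 ⇒ k = 0.333/(0.09180·22.8) = 0.159 W/m·K

k = 0.159 W/m·K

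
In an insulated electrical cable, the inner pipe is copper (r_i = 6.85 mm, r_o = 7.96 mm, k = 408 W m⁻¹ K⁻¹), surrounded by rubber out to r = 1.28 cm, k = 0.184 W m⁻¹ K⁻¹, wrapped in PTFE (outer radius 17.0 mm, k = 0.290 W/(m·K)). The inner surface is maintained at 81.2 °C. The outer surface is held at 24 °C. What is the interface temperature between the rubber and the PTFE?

T = 39.7 °C

Series thermal resistances, inner to outer:
  R'_copper = ln(0.00796/0.00685)/(2πk) = 0.1502/(2π·408) = 5.858×10^-5 m·K/W
  R'_rubber = ln(0.0128/0.00796)/(2πk) = 0.4750/(2π·0.184) = 0.4109 m·K/W
  R'_PTFE = ln(0.0170/0.0128)/(2πk) = 0.2838/(2π·0.290) = 0.1557 m·K/W
ΣR = 5.858×10^-5 + 0.4109 + 0.1557 = 0.5667 m·K/W
Q' = ΔT/ΣR = (81.2 °C − 24 °C)/0.5667 = 100.9 W/m
From the inner boundary to the rubber/PTFE interface, ΣR_partial = 0.4110 m·K/W.
T_interface = T_in − Q'·ΣR_partial = 81.2 °C − (100.9)(0.4110) = 39.7 °C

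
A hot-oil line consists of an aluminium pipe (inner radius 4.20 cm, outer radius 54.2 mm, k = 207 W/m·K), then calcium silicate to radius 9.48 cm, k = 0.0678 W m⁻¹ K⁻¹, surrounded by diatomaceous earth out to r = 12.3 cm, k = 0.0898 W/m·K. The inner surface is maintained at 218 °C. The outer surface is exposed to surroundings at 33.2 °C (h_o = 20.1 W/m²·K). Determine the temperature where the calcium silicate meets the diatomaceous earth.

T = 86.1 °C

Series thermal resistances, inner to outer:
  R'_aluminium = ln(0.0542/0.0420)/(2πk) = 0.2550/(2π·207) = 1.961×10^-4 m·K/W
  R'_calcium silicate = ln(0.0948/0.0542)/(2πk) = 0.5591/(2π·0.0678) = 1.312 m·K/W
  R'_diatomaceous earth = ln(0.123/0.0948)/(2πk) = 0.2604/(2π·0.0898) = 0.4615 m·K/W
  R'_conv,out = 1/(2πr h) = 1/(2π·0.123·20.1) = 0.06438 m·K/W
ΣR = 1.961×10^-4 + 1.312 + 0.4615 + 0.06438 = 1.838 m·K/W
Q' = ΔT/ΣR = (218 °C − 33.2 °C)/1.838 = 100.5 W/m
From the inner boundary to the calcium silicate/diatomaceous earth interface, ΣR_partial = 1.312 m·K/W.
T_interface = T_in − Q'·ΣR_partial = 218 °C − (100.5)(1.312) = 86.1 °C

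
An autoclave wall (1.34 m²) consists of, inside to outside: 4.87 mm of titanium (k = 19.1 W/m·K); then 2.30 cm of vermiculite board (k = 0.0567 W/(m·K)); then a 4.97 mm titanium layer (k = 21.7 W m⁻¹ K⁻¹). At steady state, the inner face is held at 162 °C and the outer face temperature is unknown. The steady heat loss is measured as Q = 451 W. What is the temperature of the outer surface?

T_out = 25.3 °C

Series resistances:
  R_titanium = L/(kA) = 0.00487/(19.1·1.34) = 1.903×10^-4 K/W
  R_vermiculite board = L/(kA) = 0.0230/(0.0567·1.34) = 0.3027 K/W
  R_titanium = L/(kA) = 0.00497/(21.7·1.34) = 1.709×10^-4 K/W
ΣR = 0.3031 K/W
ΔT = Q·ΣR = 451 × 0.3031 = 136.7 K
Heat flows outward, so T_out = T_in − ΔT = 162 − 136.7 = 25.3 °C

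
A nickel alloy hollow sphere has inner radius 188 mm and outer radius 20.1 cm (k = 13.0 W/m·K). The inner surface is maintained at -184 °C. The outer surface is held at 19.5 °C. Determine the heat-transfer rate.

Q = 4πk·ΔT/(1/r₁ − 1/r₂) = 4π × 13.0 × 203.5 / (1/0.188 − 1/0.201) = 96600 W

Q = 96.6 kW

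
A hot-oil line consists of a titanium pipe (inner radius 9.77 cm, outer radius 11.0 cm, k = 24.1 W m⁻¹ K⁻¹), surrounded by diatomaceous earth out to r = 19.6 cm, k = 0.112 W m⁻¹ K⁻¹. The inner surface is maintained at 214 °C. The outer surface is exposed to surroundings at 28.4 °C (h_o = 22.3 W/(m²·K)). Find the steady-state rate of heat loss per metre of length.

Series thermal resistances, inner to outer:
  R'_titanium = ln(0.110/0.0977)/(2πk) = 0.1186/(2π·24.1) = 7.831×10^-4 m·K/W
  R'_diatomaceous earth = ln(0.196/0.110)/(2πk) = 0.5776/(2π·0.112) = 0.8208 m·K/W
  R'_conv,out = 1/(2πr h) = 1/(2π·0.196·22.3) = 0.03641 m·K/W
ΣR = 7.831×10^-4 + 0.8208 + 0.03641 = 0.8580 m·K/W
Q' = ΔT/ΣR = (214 °C − 28.4 °C)/0.8580 = 216 W/m

Q' = 216 W/m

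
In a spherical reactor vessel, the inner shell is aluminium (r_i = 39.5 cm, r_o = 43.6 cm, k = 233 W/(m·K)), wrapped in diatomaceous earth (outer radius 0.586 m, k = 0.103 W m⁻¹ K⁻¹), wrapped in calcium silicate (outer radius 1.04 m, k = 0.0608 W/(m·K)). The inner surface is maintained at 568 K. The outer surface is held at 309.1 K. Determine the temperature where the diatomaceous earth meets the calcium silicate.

Resistance network (inner→outer):
  R_aluminium = (1/0.395 − 1/0.436)/(4πk) = 0.2381/(4π·233) = 8.131×10^-5 K/W
  R_diatomaceous earth = (1/0.436 − 1/0.586)/(4πk) = 0.5871/(4π·0.103) = 0.4536 K/W
  R_calcium silicate = (1/0.586 − 1/1.04)/(4πk) = 0.7449/(4π·0.0608) = 0.9750 K/W
ΣR = 8.131×10^-5 + 0.4536 + 0.9750 = 1.429 K/W
Q = ΔT/ΣR = (568 K − 309.1 K)/1.429 = 181.2 W
From the inner boundary to the diatomaceous earth/calcium silicate interface, ΣR_partial = 0.4537 K/W.
T_interface = T_in − Q·ΣR_partial = 568 K − (181.2)(0.4537) = 486 K

T = 486 K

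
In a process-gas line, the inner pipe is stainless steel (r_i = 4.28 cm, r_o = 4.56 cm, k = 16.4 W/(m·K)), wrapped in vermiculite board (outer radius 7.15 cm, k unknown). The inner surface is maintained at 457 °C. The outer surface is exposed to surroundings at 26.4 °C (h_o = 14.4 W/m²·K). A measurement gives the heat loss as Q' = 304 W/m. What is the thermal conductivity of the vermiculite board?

k = 0.0568 W/m·K

ΣR = ΔT/Q' = |457 − 26.4|/304 = 1.416 m·K/W
Known resistances:
  R'_stainless steel = ln(0.0456/0.0428)/(2πk) = 0.06337/(2π·16.4) = 6.150×10^-4 m·K/W
  R'_conv,out = 1/(2πr h) = 1/(2π·0.0715·14.4) = 0.1546 m·K/W
R_vermiculite board = ΣR − ΣR_known = 1.416 − 0.1552 = 1.261 m·K/W
ln(r₂/r₁)/(2πk) = 1.261 ⇒ k = 0.4498/(2π·1.261) = 0.0568 W/m·K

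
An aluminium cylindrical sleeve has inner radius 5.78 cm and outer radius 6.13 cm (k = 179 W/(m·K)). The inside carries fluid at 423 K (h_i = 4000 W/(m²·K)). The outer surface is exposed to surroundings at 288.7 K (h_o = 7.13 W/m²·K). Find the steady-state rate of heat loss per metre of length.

Q' = 368 W/m

Series thermal resistances, inner to outer:
  R'_conv,in = 1/(2πr h) = 1/(2π·0.0578·4000) = 6.884×10^-4 m·K/W
  R'_aluminium = ln(0.0613/0.0578)/(2πk) = 0.05879/(2π·179) = 5.227×10^-5 m·K/W
  R'_conv,out = 1/(2πr h) = 1/(2π·0.0613·7.13) = 0.3641 m·K/W
ΣR = 6.884×10^-4 + 5.227×10^-5 + 0.3641 = 0.3648 m·K/W
Q' = ΔT/ΣR = (423 K − 288.7 K)/0.3648 = 368 W/m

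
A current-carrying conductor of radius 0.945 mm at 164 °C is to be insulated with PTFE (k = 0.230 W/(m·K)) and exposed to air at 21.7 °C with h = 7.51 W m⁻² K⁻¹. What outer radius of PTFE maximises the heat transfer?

For a cylinder, r_cr = k_ins/h = 0.230/7.51 = 0.0306 m = 3.06 cm

r_cr = 3.06 cm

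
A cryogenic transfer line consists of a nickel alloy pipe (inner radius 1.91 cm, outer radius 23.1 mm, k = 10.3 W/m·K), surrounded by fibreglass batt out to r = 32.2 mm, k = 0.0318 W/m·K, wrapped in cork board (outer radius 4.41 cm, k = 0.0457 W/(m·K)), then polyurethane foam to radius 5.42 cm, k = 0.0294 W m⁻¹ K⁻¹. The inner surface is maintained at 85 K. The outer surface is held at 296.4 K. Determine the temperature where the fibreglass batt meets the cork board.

Series thermal resistances, inner to outer:
  R'_nickel alloy = ln(0.0231/0.0191)/(2πk) = 0.1901/(2π·10.3) = 0.002938 m·K/W
  R'_fibreglass batt = ln(0.0322/0.0231)/(2πk) = 0.3321/(2π·0.0318) = 1.662 m·K/W
  R'_cork board = ln(0.0441/0.0322)/(2πk) = 0.3145/(2π·0.0457) = 1.095 m·K/W
  R'_polyurethane foam = ln(0.0542/0.0441)/(2πk) = 0.2062/(2π·0.0294) = 1.116 m·K/W
ΣR = 0.002938 + 1.662 + 1.095 + 1.116 = 3.876 m·K/W
Q' = ΔT/ΣR = (85 K − 296.4 K)/3.876 = -54.54 W/m
From the inner boundary to the fibreglass batt/cork board interface, ΣR_partial = 1.665 m·K/W.
T_interface = T_in − Q'·ΣR_partial = 85 K − (-54.54)(1.665) = 175.8 K

T = 175.8 K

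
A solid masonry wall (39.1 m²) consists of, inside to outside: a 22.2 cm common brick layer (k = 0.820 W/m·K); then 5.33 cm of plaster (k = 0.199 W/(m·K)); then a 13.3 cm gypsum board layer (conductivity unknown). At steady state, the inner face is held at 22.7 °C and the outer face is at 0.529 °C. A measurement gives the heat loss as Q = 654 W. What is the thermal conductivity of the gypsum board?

ΣR = ΔT/Q = |22.7 − 0.529|/654 = 0.03390 K/W
Known resistances:
  R_common brick = L/(kA) = 0.222/(0.820·39.1) = 0.006924 K/W
  R_plaster = L/(kA) = 0.0533/(0.199·39.1) = 0.006850 K/W
R_gypsum board = ΣR − ΣR_known = 0.03390 − 0.01377 = 0.02013 K/W
L/(kA) = 0.02013 ⇒ k = 0.133/(0.02013·39.1) = 0.169 W/m·K

k = 0.169 W/m·K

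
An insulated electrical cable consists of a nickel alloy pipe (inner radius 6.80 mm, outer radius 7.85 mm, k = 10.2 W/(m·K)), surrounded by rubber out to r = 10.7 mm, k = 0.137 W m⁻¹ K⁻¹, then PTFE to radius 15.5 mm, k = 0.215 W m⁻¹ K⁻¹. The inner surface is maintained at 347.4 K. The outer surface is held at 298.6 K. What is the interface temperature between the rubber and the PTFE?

Resistance network (inner→outer):
  R'_nickel alloy = ln(0.00785/0.00680)/(2πk) = 0.1436/(2π·10.2) = 0.002241 m·K/W
  R'_rubber = ln(0.0107/0.00785)/(2πk) = 0.3097/(2π·0.137) = 0.3598 m·K/W
  R'_PTFE = ln(0.0155/0.0107)/(2πk) = 0.3706/(2π·0.215) = 0.2743 m·K/W
ΣR = 0.002241 + 0.3598 + 0.2743 = 0.6363 m·K/W
Q' = ΔT/ΣR = (347.4 K − 298.6 K)/0.6363 = 76.69 W/m
From the inner boundary to the rubber/PTFE interface, ΣR_partial = 0.3620 m·K/W.
T_interface = T_in − Q'·ΣR_partial = 347.4 K − (76.69)(0.3620) = 319.6 K

T = 319.6 K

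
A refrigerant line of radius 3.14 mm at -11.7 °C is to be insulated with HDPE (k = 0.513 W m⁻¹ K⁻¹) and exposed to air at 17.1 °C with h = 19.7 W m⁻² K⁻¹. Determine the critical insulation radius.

r_cr = 2.60 cm

For a cylinder, r_cr = k_ins/h = 0.513/19.7 = 0.0260 m = 2.60 cm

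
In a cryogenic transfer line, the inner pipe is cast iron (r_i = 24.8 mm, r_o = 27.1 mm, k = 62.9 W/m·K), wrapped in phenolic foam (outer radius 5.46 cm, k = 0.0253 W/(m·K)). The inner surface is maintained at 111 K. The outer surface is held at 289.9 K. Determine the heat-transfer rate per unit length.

Q' = 40.6 W/m

Treat each layer as a resistance in series:
  R'_cast iron = ln(0.0271/0.0248)/(2πk) = 0.08869/(2π·62.9) = 2.244×10^-4 m·K/W
  R'_phenolic foam = ln(0.0546/0.0271)/(2πk) = 0.7005/(2π·0.0253) = 4.407 m·K/W
ΣR = 2.244×10^-4 + 4.407 = 4.407 m·K/W
Q' = ΔT/ΣR = (111 K − 289.9 K)/4.407 = -40.6 W/m
(Negative Q' ⇒ heat flows inward; heat gain = 40.6 W/m.)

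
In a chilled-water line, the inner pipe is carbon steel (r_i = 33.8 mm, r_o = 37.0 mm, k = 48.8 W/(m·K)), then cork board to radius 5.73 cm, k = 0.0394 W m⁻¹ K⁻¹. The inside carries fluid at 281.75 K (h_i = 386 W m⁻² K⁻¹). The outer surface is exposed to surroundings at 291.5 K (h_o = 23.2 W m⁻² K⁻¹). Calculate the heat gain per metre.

Q' = 5.13 W/m

Series thermal resistances, inner to outer:
  R'_conv,in = 1/(2πr h) = 1/(2π·0.0338·386) = 0.01220 m·K/W
  R'_carbon steel = ln(0.0370/0.0338)/(2πk) = 0.09046/(2π·48.8) = 2.950×10^-4 m·K/W
  R'_cork board = ln(0.0573/0.0370)/(2πk) = 0.4374/(2π·0.0394) = 1.767 m·K/W
  R'_conv,out = 1/(2πr h) = 1/(2π·0.0573·23.2) = 0.1197 m·K/W
ΣR = 0.01220 + 2.950×10^-4 + 1.767 + 0.1197 = 1.899 m·K/W
Q' = ΔT/ΣR = (281.75 K − 291.5 K)/1.899 = -5.13 W/m
(Negative Q' ⇒ heat flows inward; heat gain = 5.13 W/m.)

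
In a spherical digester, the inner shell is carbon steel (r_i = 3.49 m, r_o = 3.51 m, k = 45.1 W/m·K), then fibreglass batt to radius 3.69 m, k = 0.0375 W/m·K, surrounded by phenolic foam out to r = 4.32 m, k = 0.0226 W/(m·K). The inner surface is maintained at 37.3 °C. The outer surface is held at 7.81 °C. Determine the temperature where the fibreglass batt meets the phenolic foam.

T = 32.1 °C

Series thermal resistances, inner to outer:
  R_carbon steel = (1/3.49 − 1/3.51)/(4πk) = 0.001633/(4π·45.1) = 2.881×10^-6 K/W
  R_fibreglass batt = (1/3.51 − 1/3.69)/(4πk) = 0.01390/(4π·0.0375) = 0.02949 K/W
  R_phenolic foam = (1/3.69 − 1/4.32)/(4πk) = 0.03952/(4π·0.0226) = 0.1392 K/W
ΣR = 2.881×10^-6 + 0.02949 + 0.1392 = 0.1687 K/W
Q = ΔT/ΣR = (37.3 °C − 7.81 °C)/0.1687 = 174.8 W
From the inner boundary to the fibreglass batt/phenolic foam interface, ΣR_partial = 0.02949 K/W.
T_interface = T_in − Q·ΣR_partial = 37.3 °C − (174.8)(0.02949) = 32.1 °C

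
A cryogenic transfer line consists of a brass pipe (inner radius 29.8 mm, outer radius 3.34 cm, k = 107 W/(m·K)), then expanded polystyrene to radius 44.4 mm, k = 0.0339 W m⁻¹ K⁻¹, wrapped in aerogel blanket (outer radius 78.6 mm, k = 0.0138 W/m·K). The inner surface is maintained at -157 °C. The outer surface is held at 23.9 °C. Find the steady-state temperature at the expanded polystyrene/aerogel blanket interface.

Treat each layer as a resistance in series:
  R'_brass = ln(0.0334/0.0298)/(2πk) = 0.1140/(2π·107) = 1.696×10^-4 m·K/W
  R'_expanded polystyrene = ln(0.0444/0.0334)/(2πk) = 0.2847/(2π·0.0339) = 1.337 m·K/W
  R'_aerogel blanket = ln(0.0786/0.0444)/(2πk) = 0.5711/(2π·0.0138) = 6.587 m·K/W
ΣR = 1.696×10^-4 + 1.337 + 6.587 = 7.924 m·K/W
Q' = ΔT/ΣR = (-157 °C − 23.9 °C)/7.924 = -22.83 W/m
From the inner boundary to the expanded polystyrene/aerogel blanket interface, ΣR_partial = 1.337 m·K/W.
T_interface = T_in − Q'·ΣR_partial = -157 °C − (-22.83)(1.337) = -126 °C

T = -126 °C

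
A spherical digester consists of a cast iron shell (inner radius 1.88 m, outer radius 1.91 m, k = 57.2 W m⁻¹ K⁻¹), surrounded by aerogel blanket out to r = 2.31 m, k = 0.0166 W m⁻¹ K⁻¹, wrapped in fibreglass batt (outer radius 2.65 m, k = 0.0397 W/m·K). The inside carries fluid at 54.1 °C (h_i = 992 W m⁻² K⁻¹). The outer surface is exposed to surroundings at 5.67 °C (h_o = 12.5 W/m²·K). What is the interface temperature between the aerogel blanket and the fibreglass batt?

Series thermal resistances, inner to outer:
  R_conv,in = 1/(4πr²h) = 1/(4π·1.88²·992) = 2.270×10^-5 K/W
  R_cast iron = (1/1.88 − 1/1.91)/(4πk) = 0.008355/(4π·57.2) = 1.162×10^-5 K/W
  R_aerogel blanket = (1/1.91 − 1/2.31)/(4πk) = 0.09066/(4π·0.0166) = 0.4346 K/W
  R_fibreglass batt = (1/2.31 − 1/2.65)/(4πk) = 0.05554/(4π·0.0397) = 0.1113 K/W
  R_conv,out = 1/(4πr²h) = 1/(4π·2.65²·12.5) = 9.065×10^-4 K/W
ΣR = 2.270×10^-5 + 1.162×10^-5 + 0.4346 + 0.1113 + 9.065×10^-4 = 0.5468 K/W
Q = ΔT/ΣR = (54.1 °C − 5.67 °C)/0.5468 = 88.57 W
From the inner boundary to the aerogel blanket/fibreglass batt interface, ΣR_partial = 0.4346 K/W.
T_interface = T_in − Q·ΣR_partial = 54.1 °C − (88.57)(0.4346) = 15.6 °C

T = 15.6 °C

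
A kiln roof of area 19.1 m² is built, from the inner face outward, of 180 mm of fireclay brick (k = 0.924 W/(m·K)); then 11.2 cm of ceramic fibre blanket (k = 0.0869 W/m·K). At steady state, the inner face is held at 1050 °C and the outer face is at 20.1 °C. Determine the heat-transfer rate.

Q = 13.3 kW

Series thermal resistances, inner to outer:
  R_fireclay brick = L/(kA) = 0.180/(0.924·19.1) = 0.01020 K/W
  R_ceramic fibre blanket = L/(kA) = 0.112/(0.0869·19.1) = 0.06748 K/W
ΣR = 0.01020 + 0.06748 = 0.07768 K/W
Q = ΔT/ΣR = (1050 °C − 20.1 °C)/0.07768 = 13300 W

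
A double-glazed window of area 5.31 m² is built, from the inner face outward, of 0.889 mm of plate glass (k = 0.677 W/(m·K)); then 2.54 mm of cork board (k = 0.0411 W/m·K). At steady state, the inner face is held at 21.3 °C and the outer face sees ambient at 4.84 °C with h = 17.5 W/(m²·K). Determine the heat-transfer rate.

Q = 727 W

Resistance network (inner→outer):
  R_plate glass = L/(kA) = 8.89×10^-4/(0.677·5.31) = 2.473×10^-4 K/W
  R_cork board = L/(kA) = 0.00254/(0.0411·5.31) = 0.01164 K/W
  R_conv,out = 1/(hA) = 1/(17.5·5.31) = 0.01076 K/W
ΣR = 2.473×10^-4 + 0.01164 + 0.01076 = 0.02265 K/W
Q = ΔT/ΣR = (21.3 °C − 4.84 °C)/0.02265 = 727 W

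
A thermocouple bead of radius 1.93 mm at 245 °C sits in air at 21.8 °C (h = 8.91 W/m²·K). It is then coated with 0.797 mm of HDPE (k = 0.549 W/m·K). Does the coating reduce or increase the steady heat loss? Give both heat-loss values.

Critical radius for a sphere: r_cr = 2k/h = 0.123 m = 12.3 cm.
Outer radius after coating: r₂ = 0.00193 + 7.97×10^-4 = 0.002727 m.
Since r₁ < r_cr and r₂ ≤ r_cr, the coating moves toward the maximum at r_cr — heat loss rises.
Bare: R = 1/(4πr₁²h) = 2398 K/W; Q = 223.2/2398 = 0.0931 W.
Coated: R = R_cond + R_conv = 1223 K/W; Q = 223.2/1223 = 0.183 W.

increases: 0.0931 → 0.183 W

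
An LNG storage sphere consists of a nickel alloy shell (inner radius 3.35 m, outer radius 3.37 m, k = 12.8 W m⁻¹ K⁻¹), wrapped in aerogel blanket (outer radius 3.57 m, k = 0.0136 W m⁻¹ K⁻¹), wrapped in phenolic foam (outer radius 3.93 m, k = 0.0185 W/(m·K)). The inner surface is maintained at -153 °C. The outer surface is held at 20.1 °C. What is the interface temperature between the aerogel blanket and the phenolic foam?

T = -71.9 °C

Resistance network (inner→outer):
  R_nickel alloy = (1/3.35 − 1/3.37)/(4πk) = 0.001772/(4π·12.8) = 1.101×10^-5 K/W
  R_aerogel blanket = (1/3.37 − 1/3.57)/(4πk) = 0.01662/(4π·0.0136) = 0.09727 K/W
  R_phenolic foam = (1/3.57 − 1/3.93)/(4πk) = 0.02566/(4π·0.0185) = 0.1104 K/W
ΣR = 1.101×10^-5 + 0.09727 + 0.1104 = 0.2077 K/W
Q = ΔT/ΣR = (-153 °C − 20.1 °C)/0.2077 = -833.4 W
From the inner boundary to the aerogel blanket/phenolic foam interface, ΣR_partial = 0.09728 K/W.
T_interface = T_in − Q·ΣR_partial = -153 °C − (-833.4)(0.09728) = -71.9 °C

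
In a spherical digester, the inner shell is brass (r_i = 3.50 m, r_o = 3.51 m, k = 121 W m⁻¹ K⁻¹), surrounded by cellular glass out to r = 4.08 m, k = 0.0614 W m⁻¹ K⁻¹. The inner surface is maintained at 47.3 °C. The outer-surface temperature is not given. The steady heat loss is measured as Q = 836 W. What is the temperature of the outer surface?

T_out = 4.17 °C

Series resistances:
  R_brass = (1/3.50 − 1/3.51)/(4πk) = 8.140×10^-4/(4π·121) = 5.353×10^-7 K/W
  R_cellular glass = (1/3.51 − 1/4.08)/(4πk) = 0.03980/(4π·0.0614) = 0.05159 K/W
ΣR = 0.05159 K/W
ΔT = Q·ΣR = 836 × 0.05159 = 43.13 K
Heat flows outward, so T_out = T_in − ΔT = 47.3 − 43.13 = 4.17 °C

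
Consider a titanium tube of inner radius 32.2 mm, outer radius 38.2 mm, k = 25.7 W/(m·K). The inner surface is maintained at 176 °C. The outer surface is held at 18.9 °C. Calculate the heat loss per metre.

Q' = 1.48×10^5 W/m

Q' = 2πk·ΔT/ln(r₂/r₁) = 2π × 25.7 × 157.1 / ln(0.0382/0.0322) = 1.48×10^5 W/m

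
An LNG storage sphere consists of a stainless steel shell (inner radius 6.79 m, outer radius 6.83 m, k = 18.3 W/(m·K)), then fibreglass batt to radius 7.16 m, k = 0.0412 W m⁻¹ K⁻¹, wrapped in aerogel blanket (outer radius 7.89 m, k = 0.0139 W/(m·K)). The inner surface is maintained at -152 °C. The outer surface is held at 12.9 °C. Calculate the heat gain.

Series thermal resistances, inner to outer:
  R_stainless steel = (1/6.79 − 1/6.83)/(4πk) = 8.625×10^-4/(4π·18.3) = 3.751×10^-6 K/W
  R_fibreglass batt = (1/6.83 − 1/7.16)/(4πk) = 0.006748/(4π·0.0412) = 0.01303 K/W
  R_aerogel blanket = (1/7.16 − 1/7.89)/(4πk) = 0.01292/(4π·0.0139) = 0.07398 K/W
ΣR = 3.751×10^-6 + 0.01303 + 0.07398 = 0.08701 K/W
Q = ΔT/ΣR = (-152 °C − 12.9 °C)/0.08701 = -1900 W
(Negative Q ⇒ heat flows inward; heat gain = 1900 W.)

Q = 1900 W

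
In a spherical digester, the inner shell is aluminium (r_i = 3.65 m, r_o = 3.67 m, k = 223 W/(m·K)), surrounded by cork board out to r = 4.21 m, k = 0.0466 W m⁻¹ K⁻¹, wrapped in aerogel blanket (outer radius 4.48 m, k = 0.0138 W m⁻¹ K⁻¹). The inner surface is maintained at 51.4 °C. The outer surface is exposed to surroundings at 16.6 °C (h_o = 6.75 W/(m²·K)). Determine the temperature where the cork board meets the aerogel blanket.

Series thermal resistances, inner to outer:
  R_aluminium = (1/3.65 − 1/3.67)/(4πk) = 0.001493/(4π·223) = 5.328×10^-7 K/W
  R_cork board = (1/3.67 − 1/4.21)/(4πk) = 0.03495/(4π·0.0466) = 0.05968 K/W
  R_aerogel blanket = (1/4.21 − 1/4.48)/(4πk) = 0.01432/(4π·0.0138) = 0.08255 K/W
  R_conv,out = 1/(4πr²h) = 1/(4π·4.48²·6.75) = 5.874×10^-4 K/W
ΣR = 5.328×10^-7 + 0.05968 + 0.08255 + 5.874×10^-4 = 0.1428 K/W
Q = ΔT/ΣR = (51.4 °C − 16.6 °C)/0.1428 = 243.7 W
From the inner boundary to the cork board/aerogel blanket interface, ΣR_partial = 0.05968 K/W.
T_interface = T_in − Q·ΣR_partial = 51.4 °C − (243.7)(0.05968) = 36.9 °C

T = 36.9 °C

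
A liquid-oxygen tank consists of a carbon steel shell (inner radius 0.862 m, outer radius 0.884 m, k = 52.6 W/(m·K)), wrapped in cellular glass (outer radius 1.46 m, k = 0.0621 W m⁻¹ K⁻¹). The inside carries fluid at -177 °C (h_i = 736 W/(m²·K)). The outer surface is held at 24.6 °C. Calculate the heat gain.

Q = 352 W

Treat each layer as a resistance in series:
  R_conv,in = 1/(4πr²h) = 1/(4π·0.862²·736) = 1.455×10^-4 K/W
  R_carbon steel = (1/0.862 − 1/0.884)/(4πk) = 0.02887/(4π·52.6) = 4.368×10^-5 K/W
  R_cellular glass = (1/0.884 − 1/1.46)/(4πk) = 0.4463/(4π·0.0621) = 0.5719 K/W
ΣR = 1.455×10^-4 + 4.368×10^-5 + 0.5719 = 0.5721 K/W
Q = ΔT/ΣR = (-177 °C − 24.6 °C)/0.5721 = -352 W
(Negative Q ⇒ heat flows inward; heat gain = 352 W.)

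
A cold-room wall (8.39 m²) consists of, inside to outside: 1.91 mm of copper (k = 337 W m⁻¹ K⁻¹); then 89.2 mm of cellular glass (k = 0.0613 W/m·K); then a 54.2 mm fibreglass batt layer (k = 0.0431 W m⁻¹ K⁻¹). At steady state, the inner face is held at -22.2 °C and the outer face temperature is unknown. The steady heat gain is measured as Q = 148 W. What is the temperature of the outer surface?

T_out = 25.7 °C

Series resistances:
  R_copper = L/(kA) = 0.00191/(337·8.39) = 6.755×10^-7 K/W
  R_cellular glass = L/(kA) = 0.0892/(0.0613·8.39) = 0.1734 K/W
  R_fibreglass batt = L/(kA) = 0.0542/(0.0431·8.39) = 0.1499 K/W
ΣR = 0.3233 K/W
ΔT = Q·ΣR = 148 × 0.3233 = 47.85 K
Heat flows inward, so T_out = T_in + ΔT = -22.2 + 47.85 = 25.7 °C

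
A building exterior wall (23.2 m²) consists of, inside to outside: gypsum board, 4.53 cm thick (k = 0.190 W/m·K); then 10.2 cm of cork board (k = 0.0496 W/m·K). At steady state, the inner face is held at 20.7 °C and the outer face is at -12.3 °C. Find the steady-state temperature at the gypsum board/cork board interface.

Treat each layer as a resistance in series:
  R_gypsum board = L/(kA) = 0.0453/(0.190·23.2) = 0.01028 K/W
  R_cork board = L/(kA) = 0.102/(0.0496·23.2) = 0.08864 K/W
ΣR = 0.01028 + 0.08864 = 0.09892 K/W
Q = ΔT/ΣR = (20.7 °C − -12.3 °C)/0.09892 = 333.6 W
From the inner boundary to the gypsum board/cork board interface, ΣR_partial = 0.01028 K/W.
T_interface = T_in − Q·ΣR_partial = 20.7 °C − (333.6)(0.01028) = 17.3 °C

T = 17.3 °C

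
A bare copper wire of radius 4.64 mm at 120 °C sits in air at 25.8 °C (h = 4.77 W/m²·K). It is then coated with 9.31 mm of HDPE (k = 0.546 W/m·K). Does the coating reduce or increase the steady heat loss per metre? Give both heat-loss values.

increases: 13.1 → 34.7 W/m

Critical radius for a cylinder: r_cr = k/h = 0.114 m = 11.4 cm.
Outer radius after coating: r₂ = 0.00464 + 0.00931 = 0.01395 m.
Since r₁ < r_cr and r₂ ≤ r_cr, the coating moves toward the maximum at r_cr — heat loss rises.
Bare: R = 1/(2πr₁h) = 7.191 m·K/W; Q = 94.2/7.191 = 13.1 W/m.
Coated: R = R_cond + R_conv = 2.713 m·K/W; Q = 94.2/2.713 = 34.7 W/m.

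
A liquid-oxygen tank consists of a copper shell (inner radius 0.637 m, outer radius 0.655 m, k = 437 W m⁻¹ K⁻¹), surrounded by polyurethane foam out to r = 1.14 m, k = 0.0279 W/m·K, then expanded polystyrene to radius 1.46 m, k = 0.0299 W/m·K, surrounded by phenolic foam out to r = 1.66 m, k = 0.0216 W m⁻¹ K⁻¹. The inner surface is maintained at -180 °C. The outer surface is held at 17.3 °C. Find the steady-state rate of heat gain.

Resistance network (inner→outer):
  R_copper = (1/0.637 − 1/0.655)/(4πk) = 0.04314/(4π·437) = 7.856×10^-6 K/W
  R_polyurethane foam = (1/0.655 − 1/1.14)/(4πk) = 0.6495/(4π·0.0279) = 1.853 K/W
  R_expanded polystyrene = (1/1.14 − 1/1.46)/(4πk) = 0.1923/(4π·0.0299) = 0.5117 K/W
  R_phenolic foam = (1/1.46 − 1/1.66)/(4πk) = 0.08252/(4π·0.0216) = 0.3040 K/W
ΣR = 7.856×10^-6 + 1.853 + 0.5117 + 0.3040 = 2.669 K/W
Q = ΔT/ΣR = (-180 °C − 17.3 °C)/2.669 = -73.9 W
(Negative Q ⇒ heat flows inward; heat gain = 73.9 W.)

Q = 73.9 W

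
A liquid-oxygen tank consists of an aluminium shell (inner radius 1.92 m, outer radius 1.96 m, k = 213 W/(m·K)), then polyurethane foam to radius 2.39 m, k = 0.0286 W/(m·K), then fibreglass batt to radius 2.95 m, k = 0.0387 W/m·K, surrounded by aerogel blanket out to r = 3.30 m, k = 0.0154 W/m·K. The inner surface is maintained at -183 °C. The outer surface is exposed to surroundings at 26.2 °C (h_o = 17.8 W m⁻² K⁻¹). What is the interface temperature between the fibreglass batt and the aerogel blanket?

T = -38.2 °C

Treat each layer as a resistance in series:
  R_aluminium = (1/1.92 − 1/1.96)/(4πk) = 0.01063/(4π·213) = 3.971×10^-6 K/W
  R_polyurethane foam = (1/1.96 − 1/2.39)/(4πk) = 0.09179/(4π·0.0286) = 0.2554 K/W
  R_fibreglass batt = (1/2.39 − 1/2.95)/(4πk) = 0.07943/(4π·0.0387) = 0.1633 K/W
  R_aerogel blanket = (1/2.95 − 1/3.30)/(4πk) = 0.03595/(4π·0.0154) = 0.1858 K/W
  R_conv,out = 1/(4πr²h) = 1/(4π·3.30²·17.8) = 4.105×10^-4 K/W
ΣR = 3.971×10^-6 + 0.2554 + 0.1633 + 0.1858 + 4.105×10^-4 = 0.6049 K/W
Q = ΔT/ΣR = (-183 °C − 26.2 °C)/0.6049 = -345.8 W
From the inner boundary to the fibreglass batt/aerogel blanket interface, ΣR_partial = 0.4187 K/W.
T_interface = T_in − Q·ΣR_partial = -183 °C − (-345.8)(0.4187) = -38.2 °C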